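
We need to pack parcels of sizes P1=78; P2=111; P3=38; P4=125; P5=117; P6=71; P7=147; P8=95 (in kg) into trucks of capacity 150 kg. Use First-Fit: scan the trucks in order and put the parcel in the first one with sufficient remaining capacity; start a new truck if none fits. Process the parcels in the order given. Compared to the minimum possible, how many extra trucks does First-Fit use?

1

First-Fit: [78,38] [111] [125] [117] [71] [147] [95] → 7 trucks.
Total size 782 kg; any packing needs at least ⌈782/150⌉ = 6 trucks.
An optimal packing achieves that bound: [147] [125] [117] [111,38] [95] [78,71] → 6 trucks.
Excess: 7 − 6 = 1.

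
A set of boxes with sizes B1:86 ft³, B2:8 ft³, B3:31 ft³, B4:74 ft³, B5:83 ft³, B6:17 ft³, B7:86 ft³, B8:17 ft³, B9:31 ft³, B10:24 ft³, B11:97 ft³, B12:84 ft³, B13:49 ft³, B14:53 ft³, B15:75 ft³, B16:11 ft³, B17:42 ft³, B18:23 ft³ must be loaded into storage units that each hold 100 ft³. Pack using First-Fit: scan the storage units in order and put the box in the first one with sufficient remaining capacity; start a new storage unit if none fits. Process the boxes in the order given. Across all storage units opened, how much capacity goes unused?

109

storage unit 1: place B1 (86 ft³), 14 ft³ left
storage unit 1: place B2 (8 ft³), 6 ft³ left
storage unit 2: place B3 (31 ft³), 69 ft³ left
storage unit 3: place B4 (74 ft³), 26 ft³ left
storage unit 4: place B5 (83 ft³), 17 ft³ left
storage unit 2: place B6 (17 ft³), 52 ft³ left
storage unit 5: place B7 (86 ft³), 14 ft³ left
storage unit 2: place B8 (17 ft³), 35 ft³ left
storage unit 2: place B9 (31 ft³), 4 ft³ left
storage unit 3: place B10 (24 ft³), 2 ft³ left
storage unit 6: place B11 (97 ft³), 3 ft³ left
storage unit 7: place B12 (84 ft³), 16 ft³ left
storage unit 8: place B13 (49 ft³), 51 ft³ left
storage unit 9: place B14 (53 ft³), 47 ft³ left
storage unit 10: place B15 (75 ft³), 25 ft³ left
storage unit 4: place B16 (11 ft³), 6 ft³ left
storage unit 8: place B17 (42 ft³), 9 ft³ left
storage unit 9: place B18 (23 ft³), 24 ft³ left
10 storage units × 100 ft³ = 1000 ft³; used 891 ft³; unused 109 ft³.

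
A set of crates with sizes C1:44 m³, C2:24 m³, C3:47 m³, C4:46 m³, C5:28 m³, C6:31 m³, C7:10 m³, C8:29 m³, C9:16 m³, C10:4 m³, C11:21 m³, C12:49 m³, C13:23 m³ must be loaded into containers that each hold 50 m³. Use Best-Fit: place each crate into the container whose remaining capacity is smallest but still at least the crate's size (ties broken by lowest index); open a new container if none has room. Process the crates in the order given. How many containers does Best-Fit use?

8

C1 (44 m³) → container 1 (remaining 6 m³)
C2 (24 m³) → container 2 (remaining 26 m³)
C3 (47 m³) → container 3 (remaining 3 m³)
C4 (46 m³) → container 4 (remaining 4 m³)
C5 (28 m³) → container 5 (remaining 22 m³)
C6 (31 m³) → container 6 (remaining 19 m³)
C7 (10 m³) → container 6 (remaining 9 m³)
C8 (29 m³) → container 7 (remaining 21 m³)
C9 (16 m³) → container 7 (remaining 5 m³)
C10 (4 m³) → container 4 (remaining 0 m³)
C11 (21 m³) → container 5 (remaining 1 m³)
C12 (49 m³) → container 8 (remaining 1 m³)
C13 (23 m³) → container 2 (remaining 3 m³)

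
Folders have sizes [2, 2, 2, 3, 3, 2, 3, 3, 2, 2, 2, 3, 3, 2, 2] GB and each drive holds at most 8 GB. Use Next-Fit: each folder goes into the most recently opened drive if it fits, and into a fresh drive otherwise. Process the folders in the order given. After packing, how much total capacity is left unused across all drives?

drive 1: place 2 GB, 6 GB left
drive 1: place 2 GB, 4 GB left
drive 1: place 2 GB, 2 GB left
drive 2: place 3 GB, 5 GB left
drive 2: place 3 GB, 2 GB left
drive 2: place 2 GB, 0 GB left
drive 3: place 3 GB, 5 GB left
drive 3: place 3 GB, 2 GB left
drive 3: place 2 GB, 0 GB left
drive 4: place 2 GB, 6 GB left
drive 4: place 2 GB, 4 GB left
drive 4: place 3 GB, 1 GB left
drive 5: place 3 GB, 5 GB left
drive 5: place 2 GB, 3 GB left
drive 5: place 2 GB, 1 GB left
5 drives × 8 GB = 40 GB; used 36 GB; unused 4 GB.

4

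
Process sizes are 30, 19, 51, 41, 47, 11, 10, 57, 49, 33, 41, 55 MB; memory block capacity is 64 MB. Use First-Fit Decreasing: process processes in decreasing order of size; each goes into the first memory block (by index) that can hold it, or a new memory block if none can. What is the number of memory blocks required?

Sorted descending: 57, 55, 51, 49, 47, 41, 41, 33, 30, 19, 11, 10.
memory block 1: place 57 MB, 7 MB left
memory block 2: place 55 MB, 9 MB left
memory block 3: place 51 MB, 13 MB left
memory block 4: place 49 MB, 15 MB left
memory block 5: place 47 MB, 17 MB left
memory block 6: place 41 MB, 23 MB left
memory block 7: place 41 MB, 23 MB left
memory block 8: place 33 MB, 31 MB left
memory block 8: place 30 MB, 1 MB left
memory block 6: place 19 MB, 4 MB left
memory block 3: place 11 MB, 2 MB left
memory block 4: place 10 MB, 5 MB left

8 memory blocks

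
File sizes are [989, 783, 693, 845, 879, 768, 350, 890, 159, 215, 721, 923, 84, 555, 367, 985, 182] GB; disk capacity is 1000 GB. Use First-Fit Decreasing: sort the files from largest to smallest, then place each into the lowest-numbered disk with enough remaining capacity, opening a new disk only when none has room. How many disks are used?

Sorted descending: 989, 985, 923, 890, 879, 845, 783, 768, 721, 693, 555, 367, 350, 215, 182, 159, 84.
disk 1: place 989 GB, 11 GB left
disk 2: place 985 GB, 15 GB left
disk 3: place 923 GB, 77 GB left
disk 4: place 890 GB, 110 GB left
disk 5: place 879 GB, 121 GB left
disk 6: place 845 GB, 155 GB left
disk 7: place 783 GB, 217 GB left
disk 8: place 768 GB, 232 GB left
disk 9: place 721 GB, 279 GB left
disk 10: place 693 GB, 307 GB left
disk 11: place 555 GB, 445 GB left
disk 11: place 367 GB, 78 GB left
disk 12: place 350 GB, 650 GB left
disk 7: place 215 GB, 2 GB left
disk 8: place 182 GB, 50 GB left
disk 9: place 159 GB, 120 GB left
disk 4: place 84 GB, 26 GB left
Final disks: [989] [985] [923] [890,84] [879] [845] [783,215] [768,182] [721,159] [693] [555,367] [350].

12 disks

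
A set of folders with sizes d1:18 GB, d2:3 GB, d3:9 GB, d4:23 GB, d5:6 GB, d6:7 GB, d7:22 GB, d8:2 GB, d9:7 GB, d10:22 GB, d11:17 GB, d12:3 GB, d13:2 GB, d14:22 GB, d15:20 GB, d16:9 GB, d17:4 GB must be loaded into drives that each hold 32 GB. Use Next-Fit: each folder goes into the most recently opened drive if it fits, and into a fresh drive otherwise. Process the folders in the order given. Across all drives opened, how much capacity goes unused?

Put d1 (18 GB) in drive 1; 14 GB remain.
Put d2 (3 GB) in drive 1; 11 GB remain.
Put d3 (9 GB) in drive 1; 2 GB remain.
Put d4 (23 GB) in drive 2; 9 GB remain.
Put d5 (6 GB) in drive 2; 3 GB remain.
Put d6 (7 GB) in drive 3; 25 GB remain.
Put d7 (22 GB) in drive 3; 3 GB remain.
Put d8 (2 GB) in drive 3; 1 GB remain.
Put d9 (7 GB) in drive 4; 25 GB remain.
Put d10 (22 GB) in drive 4; 3 GB remain.
Put d11 (17 GB) in drive 5; 15 GB remain.
Put d12 (3 GB) in drive 5; 12 GB remain.
Put d13 (2 GB) in drive 5; 10 GB remain.
Put d14 (22 GB) in drive 6; 10 GB remain.
Put d15 (20 GB) in drive 7; 12 GB remain.
Put d16 (9 GB) in drive 7; 3 GB remain.
Put d17 (4 GB) in drive 8; 28 GB remain.
8 drives × 32 GB = 256 GB; used 196 GB; unused 60 GB.

60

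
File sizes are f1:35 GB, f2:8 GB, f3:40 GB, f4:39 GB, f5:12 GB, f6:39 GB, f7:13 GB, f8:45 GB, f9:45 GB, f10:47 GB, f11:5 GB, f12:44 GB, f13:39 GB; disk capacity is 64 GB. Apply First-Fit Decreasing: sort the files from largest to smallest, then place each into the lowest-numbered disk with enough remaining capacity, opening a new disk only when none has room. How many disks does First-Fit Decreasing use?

9

Sorted descending: 47, 45, 45, 44, 40, 39, 39, 39, 35, 13, 12, 8, 5.
47 GB → disk 1 (remaining 17 GB)
45 GB → disk 2 (remaining 19 GB)
45 GB → disk 3 (remaining 19 GB)
44 GB → disk 4 (remaining 20 GB)
40 GB → disk 5 (remaining 24 GB)
39 GB → disk 6 (remaining 25 GB)
39 GB → disk 7 (remaining 25 GB)
39 GB → disk 8 (remaining 25 GB)
35 GB → disk 9 (remaining 29 GB)
13 GB → disk 1 (remaining 4 GB)
12 GB → disk 2 (remaining 7 GB)
8 GB → disk 3 (remaining 11 GB)
5 GB → disk 2 (remaining 2 GB)
Final disks: [47,13] [45,12,5] [45,8] [44] [40] [39] [39] [39] [35].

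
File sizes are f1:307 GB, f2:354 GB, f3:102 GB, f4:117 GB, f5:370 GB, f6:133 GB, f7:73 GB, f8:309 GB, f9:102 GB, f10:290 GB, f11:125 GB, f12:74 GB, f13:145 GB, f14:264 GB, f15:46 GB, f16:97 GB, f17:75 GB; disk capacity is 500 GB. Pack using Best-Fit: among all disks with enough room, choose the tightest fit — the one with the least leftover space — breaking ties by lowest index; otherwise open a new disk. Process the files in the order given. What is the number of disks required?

7

f1 (307 GB) → disk 1 (remaining 193 GB)
f2 (354 GB) → disk 2 (remaining 146 GB)
f3 (102 GB) → disk 2 (remaining 44 GB)
f4 (117 GB) → disk 1 (remaining 76 GB)
f5 (370 GB) → disk 3 (remaining 130 GB)
f6 (133 GB) → disk 4 (remaining 367 GB)
f7 (73 GB) → disk 1 (remaining 3 GB)
f8 (309 GB) → disk 4 (remaining 58 GB)
f9 (102 GB) → disk 3 (remaining 28 GB)
f10 (290 GB) → disk 5 (remaining 210 GB)
f11 (125 GB) → disk 5 (remaining 85 GB)
f12 (74 GB) → disk 5 (remaining 11 GB)
f13 (145 GB) → disk 6 (remaining 355 GB)
f14 (264 GB) → disk 6 (remaining 91 GB)
f15 (46 GB) → disk 4 (remaining 12 GB)
f16 (97 GB) → disk 7 (remaining 403 GB)
f17 (75 GB) → disk 6 (remaining 16 GB)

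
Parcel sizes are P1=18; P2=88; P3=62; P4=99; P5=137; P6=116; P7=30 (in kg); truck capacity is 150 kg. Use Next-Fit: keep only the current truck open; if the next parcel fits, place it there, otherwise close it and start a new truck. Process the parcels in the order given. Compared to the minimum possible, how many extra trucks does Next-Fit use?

Next-Fit: [18,88] [62] [99] [137] [116,30] → 5 trucks.
Total size 550 kg; any packing needs at least ⌈550/150⌉ = 4 trucks.
An optimal packing achieves that bound: [137] [116,30] [99,18] [88,62] → 4 trucks.
Excess: 5 − 4 = 1.

1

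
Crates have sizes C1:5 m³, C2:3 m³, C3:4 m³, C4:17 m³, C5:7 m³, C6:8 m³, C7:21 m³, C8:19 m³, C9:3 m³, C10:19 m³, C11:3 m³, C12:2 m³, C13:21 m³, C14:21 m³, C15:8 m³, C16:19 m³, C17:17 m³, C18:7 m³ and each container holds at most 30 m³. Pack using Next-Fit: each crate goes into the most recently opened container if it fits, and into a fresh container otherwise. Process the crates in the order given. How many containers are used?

Put C1 (5 m³) in container 1; 25 m³ remain.
Put C2 (3 m³) in container 1; 22 m³ remain.
Put C3 (4 m³) in container 1; 18 m³ remain.
Put C4 (17 m³) in container 1; 1 m³ remain.
Put C5 (7 m³) in container 2; 23 m³ remain.
Put C6 (8 m³) in container 2; 15 m³ remain.
Put C7 (21 m³) in container 3; 9 m³ remain.
Put C8 (19 m³) in container 4; 11 m³ remain.
Put C9 (3 m³) in container 4; 8 m³ remain.
Put C10 (19 m³) in container 5; 11 m³ remain.
Put C11 (3 m³) in container 5; 8 m³ remain.
Put C12 (2 m³) in container 5; 6 m³ remain.
Put C13 (21 m³) in container 6; 9 m³ remain.
Put C14 (21 m³) in container 7; 9 m³ remain.
Put C15 (8 m³) in container 7; 1 m³ remain.
Put C16 (19 m³) in container 8; 11 m³ remain.
Put C17 (17 m³) in container 9; 13 m³ remain.
Put C18 (7 m³) in container 9; 6 m³ remain.
Final containers: [5,3,4,17] [7,8] [21] [19,3] [19,3,2] [21] [21,8] [19] [17,7].

9 containers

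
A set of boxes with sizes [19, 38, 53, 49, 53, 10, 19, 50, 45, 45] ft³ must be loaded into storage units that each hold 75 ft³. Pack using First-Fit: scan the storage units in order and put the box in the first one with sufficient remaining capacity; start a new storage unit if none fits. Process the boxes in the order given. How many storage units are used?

7

19 ft³ → storage unit 1 (remaining 56 ft³)
38 ft³ → storage unit 1 (remaining 18 ft³)
53 ft³ → storage unit 2 (remaining 22 ft³)
49 ft³ → storage unit 3 (remaining 26 ft³)
53 ft³ → storage unit 4 (remaining 22 ft³)
10 ft³ → storage unit 1 (remaining 8 ft³)
19 ft³ → storage unit 2 (remaining 3 ft³)
50 ft³ → storage unit 5 (remaining 25 ft³)
45 ft³ → storage unit 6 (remaining 30 ft³)
45 ft³ → storage unit 7 (remaining 30 ft³)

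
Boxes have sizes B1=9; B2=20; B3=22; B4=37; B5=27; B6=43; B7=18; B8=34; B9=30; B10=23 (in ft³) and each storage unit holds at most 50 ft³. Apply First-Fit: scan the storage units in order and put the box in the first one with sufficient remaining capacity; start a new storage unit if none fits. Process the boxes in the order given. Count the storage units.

7

Put B1 (9 ft³) in storage unit 1; 41 ft³ remain.
Put B2 (20 ft³) in storage unit 1; 21 ft³ remain.
Put B3 (22 ft³) in storage unit 2; 28 ft³ remain.
Put B4 (37 ft³) in storage unit 3; 13 ft³ remain.
Put B5 (27 ft³) in storage unit 2; 1 ft³ remain.
Put B6 (43 ft³) in storage unit 4; 7 ft³ remain.
Put B7 (18 ft³) in storage unit 1; 3 ft³ remain.
Put B8 (34 ft³) in storage unit 5; 16 ft³ remain.
Put B9 (30 ft³) in storage unit 6; 20 ft³ remain.
Put B10 (23 ft³) in storage unit 7; 27 ft³ remain.
Final storage units: [9,20,18] [22,27] [37] [43] [34] [30] [23].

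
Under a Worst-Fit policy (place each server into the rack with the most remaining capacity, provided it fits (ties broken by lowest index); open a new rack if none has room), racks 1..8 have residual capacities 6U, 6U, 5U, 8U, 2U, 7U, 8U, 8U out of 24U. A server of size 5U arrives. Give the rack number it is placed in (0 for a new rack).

Racks with room: rack 1 (6U), rack 2 (6U), rack 3 (5U), rack 4 (8U), rack 6 (7U), rack 7 (8U), rack 8 (8U).
Most room is rack 4 with 8U free.

4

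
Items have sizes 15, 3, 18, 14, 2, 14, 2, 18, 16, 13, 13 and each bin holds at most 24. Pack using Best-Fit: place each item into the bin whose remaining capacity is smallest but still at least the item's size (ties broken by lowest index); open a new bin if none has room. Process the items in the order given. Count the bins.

15 → bin 1 (remaining 9)
3 → bin 1 (remaining 6)
18 → bin 2 (remaining 6)
14 → bin 3 (remaining 10)
2 → bin 1 (remaining 4)
14 → bin 4 (remaining 10)
2 → bin 1 (remaining 2)
18 → bin 5 (remaining 6)
16 → bin 6 (remaining 8)
13 → bin 7 (remaining 11)
13 → bin 8 (remaining 11)
Final bins: [15,3,2,2] [18] [14] [14] [18] [16] [13] [13].

8 bins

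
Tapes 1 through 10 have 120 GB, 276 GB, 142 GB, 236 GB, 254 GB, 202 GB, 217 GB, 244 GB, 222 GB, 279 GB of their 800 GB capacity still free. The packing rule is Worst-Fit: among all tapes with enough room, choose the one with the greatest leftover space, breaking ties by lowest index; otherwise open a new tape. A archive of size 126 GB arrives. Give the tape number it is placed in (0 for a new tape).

10

Tapes with room: tape 2 (276 GB), tape 3 (142 GB), tape 4 (236 GB), tape 5 (254 GB), tape 6 (202 GB), tape 7 (217 GB), tape 8 (244 GB), tape 9 (222 GB), tape 10 (279 GB).
Most room is tape 10 with 279 GB free.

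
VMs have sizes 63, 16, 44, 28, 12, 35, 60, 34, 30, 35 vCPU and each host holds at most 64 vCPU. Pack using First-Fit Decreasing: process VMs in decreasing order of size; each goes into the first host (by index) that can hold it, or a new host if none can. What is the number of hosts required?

Sorted descending: 63, 60, 44, 35, 35, 34, 30, 28, 16, 12.
host 1: place 63 vCPU, 1 vCPU left
host 2: place 60 vCPU, 4 vCPU left
host 3: place 44 vCPU, 20 vCPU left
host 4: place 35 vCPU, 29 vCPU left
host 5: place 35 vCPU, 29 vCPU left
host 6: place 34 vCPU, 30 vCPU left
host 6: place 30 vCPU, 0 vCPU left
host 4: place 28 vCPU, 1 vCPU left
host 3: place 16 vCPU, 4 vCPU left
host 5: place 12 vCPU, 17 vCPU left

6 hosts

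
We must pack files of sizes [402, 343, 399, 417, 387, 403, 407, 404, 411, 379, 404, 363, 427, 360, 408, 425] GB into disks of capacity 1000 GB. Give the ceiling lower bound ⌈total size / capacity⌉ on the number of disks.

Total size = 402 + 343 + 399 + 417 + 387 + 403 + 407 + 404 + 411 + 379 + 404 + 363 + 427 + 360 + 408 + 425 = 6339 GB.
⌈6339 / 1000⌉ = 7.

7 disks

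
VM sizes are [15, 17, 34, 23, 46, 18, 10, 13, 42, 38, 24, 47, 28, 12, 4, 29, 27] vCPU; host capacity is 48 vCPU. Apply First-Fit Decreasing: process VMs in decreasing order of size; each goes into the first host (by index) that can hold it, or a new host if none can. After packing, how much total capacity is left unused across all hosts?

Sorted descending: 47, 46, 42, 38, 34, 29, 28, 27, 24, 23, 18, 17, 15, 13, 12, 10, 4.
47 vCPU → host 1 (remaining 1 vCPU)
46 vCPU → host 2 (remaining 2 vCPU)
42 vCPU → host 3 (remaining 6 vCPU)
38 vCPU → host 4 (remaining 10 vCPU)
34 vCPU → host 5 (remaining 14 vCPU)
29 vCPU → host 6 (remaining 19 vCPU)
28 vCPU → host 7 (remaining 20 vCPU)
27 vCPU → host 8 (remaining 21 vCPU)
24 vCPU → host 9 (remaining 24 vCPU)
23 vCPU → host 9 (remaining 1 vCPU)
18 vCPU → host 6 (remaining 1 vCPU)
17 vCPU → host 7 (remaining 3 vCPU)
15 vCPU → host 8 (remaining 6 vCPU)
13 vCPU → host 5 (remaining 1 vCPU)
12 vCPU → host 10 (remaining 36 vCPU)
10 vCPU → host 4 (remaining 0 vCPU)
4 vCPU → host 3 (remaining 2 vCPU)
10 hosts × 48 vCPU = 480 vCPU; used 427 vCPU; unused 53 vCPU.

53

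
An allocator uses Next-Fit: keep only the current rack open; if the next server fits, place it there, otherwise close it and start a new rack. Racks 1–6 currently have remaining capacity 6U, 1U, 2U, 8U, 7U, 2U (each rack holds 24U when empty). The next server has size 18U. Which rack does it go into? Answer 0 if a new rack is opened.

0

Next-Fit only looks at rack 6, which has 2U free.
18U does not fit, so a new rack is opened.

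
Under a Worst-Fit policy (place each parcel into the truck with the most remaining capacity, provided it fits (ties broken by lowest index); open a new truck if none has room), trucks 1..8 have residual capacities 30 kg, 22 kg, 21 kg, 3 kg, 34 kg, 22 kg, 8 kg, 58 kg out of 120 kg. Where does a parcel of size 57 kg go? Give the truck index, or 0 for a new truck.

Trucks with room: truck 8 (58 kg).
Most room is truck 8 with 58 kg free.

8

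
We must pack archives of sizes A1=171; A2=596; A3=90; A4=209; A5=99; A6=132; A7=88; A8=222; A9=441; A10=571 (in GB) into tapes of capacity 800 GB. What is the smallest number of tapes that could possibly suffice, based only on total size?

Total size = 171 + 596 + 90 + 209 + 99 + 132 + 88 + 222 + 441 + 571 = 2619 GB.
⌈2619 / 800⌉ = 4.

4 tapes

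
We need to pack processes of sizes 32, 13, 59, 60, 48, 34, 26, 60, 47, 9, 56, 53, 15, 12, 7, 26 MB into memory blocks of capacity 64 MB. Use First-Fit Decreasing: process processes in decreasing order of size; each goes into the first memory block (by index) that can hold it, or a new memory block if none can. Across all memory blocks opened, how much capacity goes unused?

83

Sorted descending: 60, 60, 59, 56, 53, 48, 47, 34, 32, 26, 26, 15, 13, 12, 9, 7.
memory block 1: place 60 MB, 4 MB left
memory block 2: place 60 MB, 4 MB left
memory block 3: place 59 MB, 5 MB left
memory block 4: place 56 MB, 8 MB left
memory block 5: place 53 MB, 11 MB left
memory block 6: place 48 MB, 16 MB left
memory block 7: place 47 MB, 17 MB left
memory block 8: place 34 MB, 30 MB left
memory block 9: place 32 MB, 32 MB left
memory block 8: place 26 MB, 4 MB left
memory block 9: place 26 MB, 6 MB left
memory block 6: place 15 MB, 1 MB left
memory block 7: place 13 MB, 4 MB left
memory block 10: place 12 MB, 52 MB left
memory block 5: place 9 MB, 2 MB left
memory block 4: place 7 MB, 1 MB left
10 memory blocks × 64 MB = 640 MB; used 557 MB; unused 83 MB.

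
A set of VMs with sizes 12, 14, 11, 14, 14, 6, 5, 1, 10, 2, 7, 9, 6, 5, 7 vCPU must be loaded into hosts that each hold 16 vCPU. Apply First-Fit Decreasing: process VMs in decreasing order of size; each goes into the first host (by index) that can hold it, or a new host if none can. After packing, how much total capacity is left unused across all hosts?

Sorted descending: 14, 14, 14, 12, 11, 10, 9, 7, 7, 6, 6, 5, 5, 2, 1.
Put 14 vCPU in host 1; 2 vCPU remain.
Put 14 vCPU in host 2; 2 vCPU remain.
Put 14 vCPU in host 3; 2 vCPU remain.
Put 12 vCPU in host 4; 4 vCPU remain.
Put 11 vCPU in host 5; 5 vCPU remain.
Put 10 vCPU in host 6; 6 vCPU remain.
Put 9 vCPU in host 7; 7 vCPU remain.
Put 7 vCPU in host 7; 0 vCPU remain.
Put 7 vCPU in host 8; 9 vCPU remain.
Put 6 vCPU in host 6; 0 vCPU remain.
Put 6 vCPU in host 8; 3 vCPU remain.
Put 5 vCPU in host 5; 0 vCPU remain.
Put 5 vCPU in host 9; 11 vCPU remain.
Put 2 vCPU in host 1; 0 vCPU remain.
Put 1 vCPU in host 2; 1 vCPU remain.
9 hosts × 16 vCPU = 144 vCPU; used 123 vCPU; unused 21 vCPU.

21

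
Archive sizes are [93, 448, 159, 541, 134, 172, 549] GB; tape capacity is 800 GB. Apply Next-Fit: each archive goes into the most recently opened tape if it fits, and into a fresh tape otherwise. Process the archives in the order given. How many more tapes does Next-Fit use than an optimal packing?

0

Next-Fit: [93,448,159] [541,134] [172,549] → 3 tapes.
Total size 2096 GB; any packing needs at least ⌈2096/800⌉ = 3 tapes.
So 3 is already optimal.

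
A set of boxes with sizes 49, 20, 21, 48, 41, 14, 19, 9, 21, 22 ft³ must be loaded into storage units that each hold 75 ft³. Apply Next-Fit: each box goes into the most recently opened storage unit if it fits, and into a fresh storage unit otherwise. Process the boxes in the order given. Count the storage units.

49 ft³ → storage unit 1 (remaining 26 ft³)
20 ft³ → storage unit 1 (remaining 6 ft³)
21 ft³ → storage unit 2 (remaining 54 ft³)
48 ft³ → storage unit 2 (remaining 6 ft³)
41 ft³ → storage unit 3 (remaining 34 ft³)
14 ft³ → storage unit 3 (remaining 20 ft³)
19 ft³ → storage unit 3 (remaining 1 ft³)
9 ft³ → storage unit 4 (remaining 66 ft³)
21 ft³ → storage unit 4 (remaining 45 ft³)
22 ft³ → storage unit 4 (remaining 23 ft³)
Final storage units: [49,20] [21,48] [41,14,19] [9,21,22].

4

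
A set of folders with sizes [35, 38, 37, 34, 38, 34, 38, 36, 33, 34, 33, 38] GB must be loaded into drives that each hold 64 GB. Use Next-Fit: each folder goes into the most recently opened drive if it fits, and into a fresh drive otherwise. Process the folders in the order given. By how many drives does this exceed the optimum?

0

Next-Fit: [35] [38] [37] [34] [38] [34] [38] [36] [33] [34] [33] [38] → 12 drives.
12 folders exceed 32 GB (half the capacity), and no two of those can share a drive, so at least 12 drives are needed.
So 12 is already optimal.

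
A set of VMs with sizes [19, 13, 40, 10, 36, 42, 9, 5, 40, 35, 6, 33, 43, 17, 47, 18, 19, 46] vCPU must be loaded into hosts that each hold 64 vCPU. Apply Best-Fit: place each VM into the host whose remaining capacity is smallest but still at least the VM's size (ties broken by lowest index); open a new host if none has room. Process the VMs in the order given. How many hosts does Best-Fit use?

10 hosts

host 1: place 19 vCPU, 45 vCPU left
host 1: place 13 vCPU, 32 vCPU left
host 2: place 40 vCPU, 24 vCPU left
host 2: place 10 vCPU, 14 vCPU left
host 3: place 36 vCPU, 28 vCPU left
host 4: place 42 vCPU, 22 vCPU left
host 2: place 9 vCPU, 5 vCPU left
host 2: place 5 vCPU, 0 vCPU left
host 5: place 40 vCPU, 24 vCPU left
host 6: place 35 vCPU, 29 vCPU left
host 4: place 6 vCPU, 16 vCPU left
host 7: place 33 vCPU, 31 vCPU left
host 8: place 43 vCPU, 21 vCPU left
host 8: place 17 vCPU, 4 vCPU left
host 9: place 47 vCPU, 17 vCPU left
host 5: place 18 vCPU, 6 vCPU left
host 3: place 19 vCPU, 9 vCPU left
host 10: place 46 vCPU, 18 vCPU left
Final hosts: [19,13] [40,10,9,5] [36,19] [42,6] [40,18] [35] [33] [43,17] [47] [46].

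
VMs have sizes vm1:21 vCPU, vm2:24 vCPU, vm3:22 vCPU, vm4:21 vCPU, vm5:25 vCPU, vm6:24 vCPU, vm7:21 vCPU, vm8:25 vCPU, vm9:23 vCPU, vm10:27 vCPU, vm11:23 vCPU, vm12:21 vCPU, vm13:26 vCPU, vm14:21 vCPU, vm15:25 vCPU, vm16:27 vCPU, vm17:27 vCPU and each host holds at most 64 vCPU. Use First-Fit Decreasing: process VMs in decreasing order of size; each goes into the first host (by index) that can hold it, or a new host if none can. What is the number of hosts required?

8 hosts

Sorted descending: 27, 27, 27, 26, 25, 25, 25, 24, 24, 23, 23, 22, 21, 21, 21, 21, 21.
host 1: place 27 vCPU, 37 vCPU left
host 1: place 27 vCPU, 10 vCPU left
host 2: place 27 vCPU, 37 vCPU left
host 2: place 26 vCPU, 11 vCPU left
host 3: place 25 vCPU, 39 vCPU left
host 3: place 25 vCPU, 14 vCPU left
host 4: place 25 vCPU, 39 vCPU left
host 4: place 24 vCPU, 15 vCPU left
host 5: place 24 vCPU, 40 vCPU left
host 5: place 23 vCPU, 17 vCPU left
host 6: place 23 vCPU, 41 vCPU left
host 6: place 22 vCPU, 19 vCPU left
host 7: place 21 vCPU, 43 vCPU left
host 7: place 21 vCPU, 22 vCPU left
host 7: place 21 vCPU, 1 vCPU left
host 8: place 21 vCPU, 43 vCPU left
host 8: place 21 vCPU, 22 vCPU left
Final hosts: [27,27] [27,26] [25,25] [25,24] [24,23] [23,22] [21,21,21] [21,21].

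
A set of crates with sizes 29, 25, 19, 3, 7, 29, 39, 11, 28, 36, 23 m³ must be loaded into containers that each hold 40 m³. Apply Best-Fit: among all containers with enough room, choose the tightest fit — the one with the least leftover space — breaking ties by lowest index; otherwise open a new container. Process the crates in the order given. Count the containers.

Put 29 m³ in container 1; 11 m³ remain.
Put 25 m³ in container 2; 15 m³ remain.
Put 19 m³ in container 3; 21 m³ remain.
Put 3 m³ in container 1; 8 m³ remain.
Put 7 m³ in container 1; 1 m³ remain.
Put 29 m³ in container 4; 11 m³ remain.
Put 39 m³ in container 5; 1 m³ remain.
Put 11 m³ in container 4; 0 m³ remain.
Put 28 m³ in container 6; 12 m³ remain.
Put 36 m³ in container 7; 4 m³ remain.
Put 23 m³ in container 8; 17 m³ remain.

8 containers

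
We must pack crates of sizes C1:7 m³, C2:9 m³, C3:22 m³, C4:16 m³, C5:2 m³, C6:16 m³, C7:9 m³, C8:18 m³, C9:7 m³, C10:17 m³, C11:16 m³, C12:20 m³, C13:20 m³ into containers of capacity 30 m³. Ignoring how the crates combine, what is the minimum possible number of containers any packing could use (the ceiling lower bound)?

Total size = 7 + 9 + 22 + 16 + 2 + 16 + 9 + 18 + 7 + 17 + 16 + 20 + 20 = 179 m³.
⌈179 / 30⌉ = 6.

6 containers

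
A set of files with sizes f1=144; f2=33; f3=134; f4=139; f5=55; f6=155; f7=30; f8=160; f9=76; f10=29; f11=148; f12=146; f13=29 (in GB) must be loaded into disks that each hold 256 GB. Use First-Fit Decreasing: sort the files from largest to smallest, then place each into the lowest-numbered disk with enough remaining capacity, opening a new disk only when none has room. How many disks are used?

7

Sorted descending: 160, 155, 148, 146, 144, 139, 134, 76, 55, 33, 30, 29, 29.
disk 1: place 160 GB, 96 GB left
disk 2: place 155 GB, 101 GB left
disk 3: place 148 GB, 108 GB left
disk 4: place 146 GB, 110 GB left
disk 5: place 144 GB, 112 GB left
disk 6: place 139 GB, 117 GB left
disk 7: place 134 GB, 122 GB left
disk 1: place 76 GB, 20 GB left
disk 2: place 55 GB, 46 GB left
disk 2: place 33 GB, 13 GB left
disk 3: place 30 GB, 78 GB left
disk 3: place 29 GB, 49 GB left
disk 3: place 29 GB, 20 GB left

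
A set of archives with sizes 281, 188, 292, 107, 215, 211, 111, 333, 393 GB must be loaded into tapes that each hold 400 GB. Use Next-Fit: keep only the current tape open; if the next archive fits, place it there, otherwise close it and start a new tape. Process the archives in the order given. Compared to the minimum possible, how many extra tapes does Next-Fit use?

Next-Fit: [281] [188] [292,107] [215] [211,111] [333] [393] → 7 tapes.
Total size 2131 GB; any packing needs at least ⌈2131/400⌉ = 6 tapes.
An optimal packing achieves that bound: [393] [333] [292,107] [281,111] [215] [211,188] → 6 tapes.
Excess: 7 − 6 = 1.

1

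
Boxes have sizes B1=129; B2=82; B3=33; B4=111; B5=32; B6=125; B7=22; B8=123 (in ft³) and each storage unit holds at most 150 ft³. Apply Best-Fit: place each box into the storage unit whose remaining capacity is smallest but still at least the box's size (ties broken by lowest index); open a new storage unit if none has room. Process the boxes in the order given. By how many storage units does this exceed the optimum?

Best-Fit: [129] [82,33,32] [111] [125,22] [123] → 5 storage units.
Total size 657 ft³; any packing needs at least ⌈657/150⌉ = 5 storage units.
So 5 is already optimal.

0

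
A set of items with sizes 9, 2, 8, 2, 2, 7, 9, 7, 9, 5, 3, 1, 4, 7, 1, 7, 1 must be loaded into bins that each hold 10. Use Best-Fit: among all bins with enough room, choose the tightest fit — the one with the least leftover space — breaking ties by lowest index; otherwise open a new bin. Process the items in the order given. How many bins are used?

bin 1: place 9, 1 left
bin 2: place 2, 8 left
bin 2: place 8, 0 left
bin 3: place 2, 8 left
bin 3: place 2, 6 left
bin 4: place 7, 3 left
bin 5: place 9, 1 left
bin 6: place 7, 3 left
bin 7: place 9, 1 left
bin 3: place 5, 1 left
bin 4: place 3, 0 left
bin 1: place 1, 0 left
bin 8: place 4, 6 left
bin 9: place 7, 3 left
bin 3: place 1, 0 left
bin 10: place 7, 3 left
bin 5: place 1, 0 left

10 bins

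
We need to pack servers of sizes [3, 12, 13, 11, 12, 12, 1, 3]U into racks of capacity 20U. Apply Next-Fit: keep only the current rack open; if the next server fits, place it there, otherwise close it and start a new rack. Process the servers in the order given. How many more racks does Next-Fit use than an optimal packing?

0

Next-Fit: [3,12] [13] [11] [12] [12,1,3] → 5 racks.
5 servers exceed 10U (half the capacity), and no two of those can share a rack, so at least 5 racks are needed.
So 5 is already optimal.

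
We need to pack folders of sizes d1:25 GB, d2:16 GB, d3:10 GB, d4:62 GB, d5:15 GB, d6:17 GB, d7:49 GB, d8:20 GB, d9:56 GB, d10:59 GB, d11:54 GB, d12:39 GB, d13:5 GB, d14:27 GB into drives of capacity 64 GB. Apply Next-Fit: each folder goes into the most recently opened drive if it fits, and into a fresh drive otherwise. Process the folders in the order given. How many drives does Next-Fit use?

Put d1 (25 GB) in drive 1; 39 GB remain.
Put d2 (16 GB) in drive 1; 23 GB remain.
Put d3 (10 GB) in drive 1; 13 GB remain.
Put d4 (62 GB) in drive 2; 2 GB remain.
Put d5 (15 GB) in drive 3; 49 GB remain.
Put d6 (17 GB) in drive 3; 32 GB remain.
Put d7 (49 GB) in drive 4; 15 GB remain.
Put d8 (20 GB) in drive 5; 44 GB remain.
Put d9 (56 GB) in drive 6; 8 GB remain.
Put d10 (59 GB) in drive 7; 5 GB remain.
Put d11 (54 GB) in drive 8; 10 GB remain.
Put d12 (39 GB) in drive 9; 25 GB remain.
Put d13 (5 GB) in drive 9; 20 GB remain.
Put d14 (27 GB) in drive 10; 37 GB remain.

10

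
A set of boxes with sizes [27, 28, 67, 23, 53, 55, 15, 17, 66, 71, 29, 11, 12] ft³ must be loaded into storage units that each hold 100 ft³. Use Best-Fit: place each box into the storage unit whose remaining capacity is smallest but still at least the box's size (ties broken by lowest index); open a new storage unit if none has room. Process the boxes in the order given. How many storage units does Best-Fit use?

storage unit 1: place 27 ft³, 73 ft³ left
storage unit 1: place 28 ft³, 45 ft³ left
storage unit 2: place 67 ft³, 33 ft³ left
storage unit 2: place 23 ft³, 10 ft³ left
storage unit 3: place 53 ft³, 47 ft³ left
storage unit 4: place 55 ft³, 45 ft³ left
storage unit 1: place 15 ft³, 30 ft³ left
storage unit 1: place 17 ft³, 13 ft³ left
storage unit 5: place 66 ft³, 34 ft³ left
storage unit 6: place 71 ft³, 29 ft³ left
storage unit 6: place 29 ft³, 0 ft³ left
storage unit 1: place 11 ft³, 2 ft³ left
storage unit 5: place 12 ft³, 22 ft³ left

6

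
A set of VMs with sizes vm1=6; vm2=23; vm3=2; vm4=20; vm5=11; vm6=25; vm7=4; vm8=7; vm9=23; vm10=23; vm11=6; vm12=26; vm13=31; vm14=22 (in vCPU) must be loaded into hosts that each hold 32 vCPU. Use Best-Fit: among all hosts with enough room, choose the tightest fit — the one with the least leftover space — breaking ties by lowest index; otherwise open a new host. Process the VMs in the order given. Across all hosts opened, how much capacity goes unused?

27

Put vm1 (6 vCPU) in host 1; 26 vCPU remain.
Put vm2 (23 vCPU) in host 1; 3 vCPU remain.
Put vm3 (2 vCPU) in host 1; 1 vCPU remain.
Put vm4 (20 vCPU) in host 2; 12 vCPU remain.
Put vm5 (11 vCPU) in host 2; 1 vCPU remain.
Put vm6 (25 vCPU) in host 3; 7 vCPU remain.
Put vm7 (4 vCPU) in host 3; 3 vCPU remain.
Put vm8 (7 vCPU) in host 4; 25 vCPU remain.
Put vm9 (23 vCPU) in host 4; 2 vCPU remain.
Put vm10 (23 vCPU) in host 5; 9 vCPU remain.
Put vm11 (6 vCPU) in host 5; 3 vCPU remain.
Put vm12 (26 vCPU) in host 6; 6 vCPU remain.
Put vm13 (31 vCPU) in host 7; 1 vCPU remain.
Put vm14 (22 vCPU) in host 8; 10 vCPU remain.
8 hosts × 32 vCPU = 256 vCPU; used 229 vCPU; unused 27 vCPU.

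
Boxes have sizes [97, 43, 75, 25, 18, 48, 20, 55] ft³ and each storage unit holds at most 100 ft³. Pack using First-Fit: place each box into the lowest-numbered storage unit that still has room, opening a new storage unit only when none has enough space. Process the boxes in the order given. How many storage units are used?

5 storage units

97 ft³ → storage unit 1 (remaining 3 ft³)
43 ft³ → storage unit 2 (remaining 57 ft³)
75 ft³ → storage unit 3 (remaining 25 ft³)
25 ft³ → storage unit 2 (remaining 32 ft³)
18 ft³ → storage unit 2 (remaining 14 ft³)
48 ft³ → storage unit 4 (remaining 52 ft³)
20 ft³ → storage unit 3 (remaining 5 ft³)
55 ft³ → storage unit 5 (remaining 45 ft³)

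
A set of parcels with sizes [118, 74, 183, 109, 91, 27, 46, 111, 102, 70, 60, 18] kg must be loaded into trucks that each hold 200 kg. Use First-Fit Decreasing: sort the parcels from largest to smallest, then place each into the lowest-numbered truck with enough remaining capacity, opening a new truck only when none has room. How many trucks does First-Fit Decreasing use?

6

Sorted descending: 183, 118, 111, 109, 102, 91, 74, 70, 60, 46, 27, 18.
Put 183 kg in truck 1; 17 kg remain.
Put 118 kg in truck 2; 82 kg remain.
Put 111 kg in truck 3; 89 kg remain.
Put 109 kg in truck 4; 91 kg remain.
Put 102 kg in truck 5; 98 kg remain.
Put 91 kg in truck 4; 0 kg remain.
Put 74 kg in truck 2; 8 kg remain.
Put 70 kg in truck 3; 19 kg remain.
Put 60 kg in truck 5; 38 kg remain.
Put 46 kg in truck 6; 154 kg remain.
Put 27 kg in truck 5; 11 kg remain.
Put 18 kg in truck 3; 1 kg remain.
Final trucks: [183] [118,74] [111,70,18] [109,91] [102,60,27] [46].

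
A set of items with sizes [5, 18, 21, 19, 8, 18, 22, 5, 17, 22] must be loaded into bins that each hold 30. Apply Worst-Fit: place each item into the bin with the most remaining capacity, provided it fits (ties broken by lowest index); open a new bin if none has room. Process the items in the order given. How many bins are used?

Put 5 in bin 1; 25 remain.
Put 18 in bin 1; 7 remain.
Put 21 in bin 2; 9 remain.
Put 19 in bin 3; 11 remain.
Put 8 in bin 3; 3 remain.
Put 18 in bin 4; 12 remain.
Put 22 in bin 5; 8 remain.
Put 5 in bin 4; 7 remain.
Put 17 in bin 6; 13 remain.
Put 22 in bin 7; 8 remain.
Final bins: [5,18] [21] [19,8] [18,5] [22] [17] [22].

7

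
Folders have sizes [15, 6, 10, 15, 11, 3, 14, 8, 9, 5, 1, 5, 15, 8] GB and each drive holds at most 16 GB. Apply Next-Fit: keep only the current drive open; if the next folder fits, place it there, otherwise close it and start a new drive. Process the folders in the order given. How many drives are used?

10 drives

drive 1: place 15 GB, 1 GB left
drive 2: place 6 GB, 10 GB left
drive 2: place 10 GB, 0 GB left
drive 3: place 15 GB, 1 GB left
drive 4: place 11 GB, 5 GB left
drive 4: place 3 GB, 2 GB left
drive 5: place 14 GB, 2 GB left
drive 6: place 8 GB, 8 GB left
drive 7: place 9 GB, 7 GB left
drive 7: place 5 GB, 2 GB left
drive 7: place 1 GB, 1 GB left
drive 8: place 5 GB, 11 GB left
drive 9: place 15 GB, 1 GB left
drive 10: place 8 GB, 8 GB left
Final drives: [15] [6,10] [15] [11,3] [14] [8] [9,5,1] [5] [15] [8].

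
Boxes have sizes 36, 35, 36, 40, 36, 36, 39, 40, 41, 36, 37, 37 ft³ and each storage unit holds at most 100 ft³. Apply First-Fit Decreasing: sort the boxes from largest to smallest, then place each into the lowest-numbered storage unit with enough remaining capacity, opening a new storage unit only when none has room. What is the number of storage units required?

Sorted descending: 41, 40, 40, 39, 37, 37, 36, 36, 36, 36, 36, 35.
Put 41 ft³ in storage unit 1; 59 ft³ remain.
Put 40 ft³ in storage unit 1; 19 ft³ remain.
Put 40 ft³ in storage unit 2; 60 ft³ remain.
Put 39 ft³ in storage unit 2; 21 ft³ remain.
Put 37 ft³ in storage unit 3; 63 ft³ remain.
Put 37 ft³ in storage unit 3; 26 ft³ remain.
Put 36 ft³ in storage unit 4; 64 ft³ remain.
Put 36 ft³ in storage unit 4; 28 ft³ remain.
Put 36 ft³ in storage unit 5; 64 ft³ remain.
Put 36 ft³ in storage unit 5; 28 ft³ remain.
Put 36 ft³ in storage unit 6; 64 ft³ remain.
Put 35 ft³ in storage unit 6; 29 ft³ remain.

6 storage units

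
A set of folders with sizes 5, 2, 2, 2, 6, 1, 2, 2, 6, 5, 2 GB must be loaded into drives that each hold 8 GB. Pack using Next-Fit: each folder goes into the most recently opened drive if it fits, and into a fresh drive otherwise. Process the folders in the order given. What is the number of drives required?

6

5 GB → drive 1 (remaining 3 GB)
2 GB → drive 1 (remaining 1 GB)
2 GB → drive 2 (remaining 6 GB)
2 GB → drive 2 (remaining 4 GB)
6 GB → drive 3 (remaining 2 GB)
1 GB → drive 3 (remaining 1 GB)
2 GB → drive 4 (remaining 6 GB)
2 GB → drive 4 (remaining 4 GB)
6 GB → drive 5 (remaining 2 GB)
5 GB → drive 6 (remaining 3 GB)
2 GB → drive 6 (remaining 1 GB)
Final drives: [5,2] [2,2] [6,1] [2,2] [6] [5,2].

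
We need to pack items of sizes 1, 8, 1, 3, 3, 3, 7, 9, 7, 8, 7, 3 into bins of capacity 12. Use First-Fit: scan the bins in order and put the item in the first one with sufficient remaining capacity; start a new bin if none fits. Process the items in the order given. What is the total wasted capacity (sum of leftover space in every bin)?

1 → bin 1 (remaining 11)
8 → bin 1 (remaining 3)
1 → bin 1 (remaining 2)
3 → bin 2 (remaining 9)
3 → bin 2 (remaining 6)
3 → bin 2 (remaining 3)
7 → bin 3 (remaining 5)
9 → bin 4 (remaining 3)
7 → bin 5 (remaining 5)
8 → bin 6 (remaining 4)
7 → bin 7 (remaining 5)
3 → bin 2 (remaining 0)
7 bins × 12 = 84; used 60; unused 24.

24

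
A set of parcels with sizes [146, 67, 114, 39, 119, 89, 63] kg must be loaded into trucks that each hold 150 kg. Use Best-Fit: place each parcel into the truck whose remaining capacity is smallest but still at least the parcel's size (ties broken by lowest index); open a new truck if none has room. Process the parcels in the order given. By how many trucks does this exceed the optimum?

1

Best-Fit: [146] [67,39] [114] [119] [89] [63] → 6 trucks.
Total size 637 kg; any packing needs at least ⌈637/150⌉ = 5 trucks.
An optimal packing achieves that bound: [146] [119] [114] [89,39] [67,63] → 5 trucks.
Excess: 6 − 5 = 1.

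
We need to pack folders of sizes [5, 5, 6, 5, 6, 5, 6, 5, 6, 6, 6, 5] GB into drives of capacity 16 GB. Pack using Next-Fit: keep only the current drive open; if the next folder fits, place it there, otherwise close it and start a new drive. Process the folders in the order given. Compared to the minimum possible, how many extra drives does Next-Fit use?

0

Next-Fit: [5,5,6] [5,6,5] [6,5] [6,6] [6,5] → 5 drives.
Total size 66 GB; any packing needs at least ⌈66/16⌉ = 5 drives.
So 5 is already optimal.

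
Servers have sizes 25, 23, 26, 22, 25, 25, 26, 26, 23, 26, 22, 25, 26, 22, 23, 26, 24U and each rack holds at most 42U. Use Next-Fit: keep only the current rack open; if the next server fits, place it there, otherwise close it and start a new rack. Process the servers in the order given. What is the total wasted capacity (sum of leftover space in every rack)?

Put 25U in rack 1; 17U remain.
Put 23U in rack 2; 19U remain.
Put 26U in rack 3; 16U remain.
Put 22U in rack 4; 20U remain.
Put 25U in rack 5; 17U remain.
Put 25U in rack 6; 17U remain.
Put 26U in rack 7; 16U remain.
Put 26U in rack 8; 16U remain.
Put 23U in rack 9; 19U remain.
Put 26U in rack 10; 16U remain.
Put 22U in rack 11; 20U remain.
Put 25U in rack 12; 17U remain.
Put 26U in rack 13; 16U remain.
Put 22U in rack 14; 20U remain.
Put 23U in rack 15; 19U remain.
Put 26U in rack 16; 16U remain.
Put 24U in rack 17; 18U remain.
17 racks × 42U = 714U; used 415U; unused 299U.

299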